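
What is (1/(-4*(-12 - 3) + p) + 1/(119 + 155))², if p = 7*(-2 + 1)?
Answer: 106929/210888484 ≈ 0.00050704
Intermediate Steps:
p = -7 (p = 7*(-1) = -7)
(1/(-4*(-12 - 3) + p) + 1/(119 + 155))² = (1/(-4*(-12 - 3) - 7) + 1/(119 + 155))² = (1/(-4*(-15) - 7) + 1/274)² = (1/(60 - 7) + 1/274)² = (1/53 + 1/274)² = (327/14522)² = 106929/210888484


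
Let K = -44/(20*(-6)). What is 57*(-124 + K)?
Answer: -70471/10 ≈ -7047.1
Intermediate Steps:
K = 11/30 (K = -44/(-120) = -44*(-1/120) = 11/30 ≈ 0.36667)
57*(-124 + K) = 57*(-124 + 11/30) = 57*(-3709/30) = -70471/10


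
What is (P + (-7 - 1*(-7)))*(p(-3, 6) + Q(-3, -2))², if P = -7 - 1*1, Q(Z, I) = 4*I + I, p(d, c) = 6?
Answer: -128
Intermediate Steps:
Q(Z, I) = 5*I
P = -8 (P = -7 - 1 = -8)
(P + (-7 - 1*(-7)))*(p(-3, 6) + Q(-3, -2))² = (-8 + (-7 - 1*(-7)))*(6 + 5*(-2))² = (-8 + (-7 + 7))*(6 - 10)² = (-8 + 0)*(-4)² = -8*16 = -128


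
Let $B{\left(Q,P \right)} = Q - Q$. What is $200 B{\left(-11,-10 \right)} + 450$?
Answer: $450$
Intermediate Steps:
$B{\left(Q,P \right)} = 0$
$200 B{\left(-11,-10 \right)} + 450 = 200 \cdot 0 + 450 = 0 + 450 = 450$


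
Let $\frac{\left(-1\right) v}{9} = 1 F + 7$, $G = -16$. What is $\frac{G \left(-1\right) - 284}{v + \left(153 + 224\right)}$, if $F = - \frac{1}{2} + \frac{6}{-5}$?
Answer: $- \frac{2680}{3293} \approx -0.81385$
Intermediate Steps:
$F = - \frac{17}{10}$ ($F = \left(-1\right) \frac{1}{2} + 6 \left(- \frac{1}{5}\right) = - \frac{1}{2} - \frac{6}{5} = - \frac{17}{10} \approx -1.7$)
$v = - \frac{477}{10}$ ($v = - 9 \left(1 \left(- \frac{17}{10}\right) + 7\right) = - 9 \left(- \frac{17}{10} + 7\right) = \left(-9\right) \frac{53}{10} = - \frac{477}{10} \approx -47.7$)
$\frac{G \left(-1\right) - 284}{v + \left(153 + 224\right)} = \frac{\left(-16\right) \left(-1\right) - 284}{- \frac{477}{10} + \left(153 + 224\right)} = \frac{16 - 284}{- \frac{477}{10} + 377} = - \frac{268}{\frac{3293}{10}} = \left(-268\right) \frac{10}{3293} = - \frac{2680}{3293}$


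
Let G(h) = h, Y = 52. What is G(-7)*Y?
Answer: -364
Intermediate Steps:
G(-7)*Y = -7*52 = -364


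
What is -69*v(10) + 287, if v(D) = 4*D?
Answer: -2473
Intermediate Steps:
-69*v(10) + 287 = -276*10 + 287 = -69*40 + 287 = -2760 + 287 = -2473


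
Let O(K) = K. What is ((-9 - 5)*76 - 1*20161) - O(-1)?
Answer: -21224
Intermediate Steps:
((-9 - 5)*76 - 1*20161) - O(-1) = ((-9 - 5)*76 - 1*20161) - 1*(-1) = (-14*76 - 20161) + 1 = (-1064 - 20161) + 1 = -21225 + 1 = -21224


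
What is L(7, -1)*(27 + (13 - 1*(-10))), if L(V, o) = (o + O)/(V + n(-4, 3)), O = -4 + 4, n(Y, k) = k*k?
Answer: -25/8 ≈ -3.1250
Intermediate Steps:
n(Y, k) = k**2
O = 0
L(V, o) = o/(9 + V) (L(V, o) = (o + 0)/(V + 3**2) = o/(V + 9) = o/(9 + V))
L(7, -1)*(27 + (13 - 1*(-10))) = (-1/(9 + 7))*(27 + (13 - 1*(-10))) = (-1/16)*(27 + (13 + 10)) = (-1*1/16)*(27 + 23) = -1/16*50 = -25/8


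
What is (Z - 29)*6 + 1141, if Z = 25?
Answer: 1117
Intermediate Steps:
(Z - 29)*6 + 1141 = (25 - 29)*6 + 1141 = -4*6 + 1141 = -24 + 1141 = 1117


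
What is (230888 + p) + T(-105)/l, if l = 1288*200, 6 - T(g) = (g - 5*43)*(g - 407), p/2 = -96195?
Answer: 4958460483/128800 ≈ 38497.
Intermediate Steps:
p = -192390 (p = 2*(-96195) = -192390)
T(g) = 6 - (-407 + g)*(-215 + g) (T(g) = 6 - (g - 5*43)*(g - 407) = 6 - (g - 215)*(-407 + g) = 6 - (-215 + g)*(-407 + g) = 6 - (-407 + g)*(-215 + g))
l = 257600
(230888 + p) + T(-105)/l = (230888 - 192390) + (-87499 - 1*(-105)² + 622*(-105))/257600 = 38498 + (-87499 - 1*11025 - 65310)*(1/257600) = 38498 + (-87499 - 11025 - 65310)*(1/257600) = 38498 - 163834*1/257600 = 38498 - 81917/128800 = 4958460483/128800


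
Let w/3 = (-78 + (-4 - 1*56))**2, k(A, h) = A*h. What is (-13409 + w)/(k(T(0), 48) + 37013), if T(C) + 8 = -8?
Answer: 43723/36245 ≈ 1.2063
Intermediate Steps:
T(C) = -16 (T(C) = -8 - 8 = -16)
w = 57132 (w = 3*(-78 + (-4 - 1*56))**2 = 3*(-78 + (-4 - 56))**2 = 3*(-78 - 60)**2 = 3*(-138)**2 = 3*19044 = 57132)
(-13409 + w)/(k(T(0), 48) + 37013) = (-13409 + 57132)/(-16*48 + 37013) = 43723/(-768 + 37013) = 43723/36245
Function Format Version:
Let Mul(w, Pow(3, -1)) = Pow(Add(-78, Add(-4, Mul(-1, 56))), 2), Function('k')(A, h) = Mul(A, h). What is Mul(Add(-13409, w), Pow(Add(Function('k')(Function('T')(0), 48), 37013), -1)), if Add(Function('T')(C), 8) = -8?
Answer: Rational(43723, 36245) ≈ 1.2063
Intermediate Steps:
Function('T')(C) = -16 (Function('T')(C) = Add(-8, -8) = -16)
w = 57132 (w = Mul(3, Pow(Add(-78, Add(-4, Mul(-1, 56))), 2)) = Mul(3, Pow(Add(-78, Add(-4, -56)), 2)) = Mul(3, Pow(Add(-78, -60), 2)) = Mul(3, Pow(-138, 2)) = Mul(3, 19044) = 57132)
Mul(Add(-13409, w), Pow(Add(Function('k')(Function('T')(0), 48), 37013), -1)) = Mul(Add(-13409, 57132), Pow(Add(Mul(-16, 48), 37013), -1)) = Mul(43723, Pow(Add(-768, 37013), -1)) = Mul(43723, Pow(36245, -1)) = Mul(43723, Rational(1, 36245)) = Rational(43723, 36245)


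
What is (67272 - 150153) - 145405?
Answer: -228286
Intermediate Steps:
(67272 - 150153) - 145405 = -82881 - 145405 = -228286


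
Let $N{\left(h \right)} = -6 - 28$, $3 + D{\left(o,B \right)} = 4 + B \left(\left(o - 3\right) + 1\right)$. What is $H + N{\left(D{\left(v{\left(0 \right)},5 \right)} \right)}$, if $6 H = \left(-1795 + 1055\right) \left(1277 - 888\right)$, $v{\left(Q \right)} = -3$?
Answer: $- \frac{144032}{3} \approx -48011.0$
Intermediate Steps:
$D{\left(o,B \right)} = 1 + B \left(-2 + o\right)$ ($D{\left(o,B \right)} = -3 + \left(4 + B \left(\left(o - 3\right) + 1\right)\right) = -3 + \left(4 + B \left(\left(-3 + o\right) + 1\right)\right) = -3 + \left(4 + B \left(-2 + o\right)\right) = 1 + B \left(-2 + o\right)$)
$H = - \frac{143930}{3}$ ($H = \frac{\left(-1795 + 1055\right) \left(1277 - 888\right)}{6} = \frac{\left(-740\right) 389}{6} = \frac{1}{6} \left(-287860\right) = - \frac{143930}{3} \approx -47977.0$)
$N{\left(h \right)} = -34$ ($N{\left(h \right)} = -6 - 28 = -34$)
$H + N{\left(D{\left(v{\left(0 \right)},5 \right)} \right)} = - \frac{143930}{3} - 34 = - \frac{144032}{3}$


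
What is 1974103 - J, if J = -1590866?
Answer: 3564969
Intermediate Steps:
1974103 - J = 1974103 - 1*(-1590866) = 1974103 + 1590866 = 3564969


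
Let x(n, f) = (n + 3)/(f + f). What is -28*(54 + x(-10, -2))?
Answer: -1561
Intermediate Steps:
x(n, f) = (3 + n)/(2*f) (x(n, f) = (3 + n)/((2*f)) = (3 + n)*(1/(2*f)) = (3 + n)/(2*f))
-28*(54 + x(-10, -2)) = -28*(54 + (½)*(3 - 10)/(-2)) = -28*(54 + (½)*(-½)*(-7)) = -28*(54 + 7/4) = -28*223/4 = -1561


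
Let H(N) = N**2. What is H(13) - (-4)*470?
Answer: 2049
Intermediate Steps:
H(13) - (-4)*470 = 13**2 - (-4)*470 = 169 - 1*(-1880) = 169 + 1880 = 2049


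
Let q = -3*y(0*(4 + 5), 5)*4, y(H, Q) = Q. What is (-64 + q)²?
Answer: 15376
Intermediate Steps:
q = -60 (q = -3*5*4 = -15*4 = -60)
(-64 + q)² = (-64 - 60)² = (-124)² = 15376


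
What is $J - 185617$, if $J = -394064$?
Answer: $-579681$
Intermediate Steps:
$J - 185617 = -394064 - 185617 = -579681$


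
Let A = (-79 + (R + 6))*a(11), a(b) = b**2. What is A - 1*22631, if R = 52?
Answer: -25172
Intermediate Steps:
A = -2541 (A = (-79 + (52 + 6))*11**2 = (-79 + 58)*121 = -21*121 = -2541)
A - 1*22631 = -2541 - 1*22631 = -2541 - 22631 = -25172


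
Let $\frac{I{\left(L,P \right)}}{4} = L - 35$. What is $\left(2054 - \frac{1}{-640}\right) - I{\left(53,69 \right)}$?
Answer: $\frac{1268481}{640} \approx 1982.0$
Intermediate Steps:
$I{\left(L,P \right)} = -140 + 4 L$ ($I{\left(L,P \right)} = 4 \left(L - 35\right) = 4 \left(-35 + L\right) = -140 + 4 L$)
$\left(2054 - \frac{1}{-640}\right) - I{\left(53,69 \right)} = \left(2054 - \frac{1}{-640}\right) - \left(-140 + 4 \cdot 53\right) = \left(2054 - - \frac{1}{640}\right) - \left(-140 + 212\right) = \left(2054 + \frac{1}{640}\right) - 72 = \frac{1314561}{640} - 72 = \frac{1268481}{640}$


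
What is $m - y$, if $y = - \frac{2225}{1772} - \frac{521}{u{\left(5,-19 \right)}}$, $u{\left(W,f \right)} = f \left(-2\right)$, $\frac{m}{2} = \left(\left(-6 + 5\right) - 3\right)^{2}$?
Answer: $\frac{1581257}{33668} \approx 46.966$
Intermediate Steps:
$m = 32$ ($m = 2 \left(\left(-6 + 5\right) - 3\right)^{2} = 2 \left(-1 - 3\right)^{2} = 2 \left(-4\right)^{2} = 2 \cdot 16 = 32$)
$u{\left(W,f \right)} = - 2 f$
$y = - \frac{503881}{33668}$ ($y = - \frac{2225}{1772} - \frac{521}{\left(-2\right) \left(-19\right)} = \left(-2225\right) \frac{1}{1772} - \frac{521}{38} = - \frac{2225}{1772} - \frac{521}{38} = - \frac{503881}{33668} \approx -14.966$)
$m - y = 32 - - \frac{503881}{33668} = 32 + \frac{503881}{33668} = \frac{1581257}{33668}$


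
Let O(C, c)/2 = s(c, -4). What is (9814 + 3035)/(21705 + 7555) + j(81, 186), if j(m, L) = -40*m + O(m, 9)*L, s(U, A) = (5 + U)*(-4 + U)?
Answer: 667140849/29260 ≈ 22800.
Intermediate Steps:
s(U, A) = (-4 + U)*(5 + U)
O(C, c) = -40 + 2*c + 2*c**2 (O(C, c) = 2*(-20 + c + c**2) = -40 + 2*c + 2*c**2)
j(m, L) = -40*m + 140*L (j(m, L) = -40*m + (-40 + 2*9 + 2*9**2)*L = -40*m + (-40 + 18 + 2*81)*L = -40*m + (-40 + 18 + 162)*L = -40*m + 140*L)
(9814 + 3035)/(21705 + 7555) + j(81, 186) = (9814 + 3035)/(21705 + 7555) + (-40*81 + 140*186) = 12849/29260 + (-3240 + 26040) = 12849*(1/29260) + 22800 = 12849/29260 + 22800 = 667140849/29260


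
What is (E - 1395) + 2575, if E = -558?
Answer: 622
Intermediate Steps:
(E - 1395) + 2575 = (-558 - 1395) + 2575 = -1953 + 2575 = 622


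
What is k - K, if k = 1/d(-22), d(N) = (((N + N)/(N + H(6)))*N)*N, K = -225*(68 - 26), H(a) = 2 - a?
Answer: 100623613/10648 ≈ 9450.0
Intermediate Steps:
K = -9450 (K = -225*42 = -9450)
d(N) = 2*N³/(-4 + N) (d(N) = (((N + N)/(N + (2 - 1*6)))*N)*N = (((2*N)/(N + (2 - 6)))*N)*N = (((2*N)/(N - 4))*N)*N = (((2*N)/(-4 + N))*N)*N = ((2*N/(-4 + N))*N)*N = (2*N²/(-4 + N))*N = 2*N³/(-4 + N))
k = 13/10648 (k = 1/(2*(-22)³/(-4 - 22)) = 1/(2*(-10648)/(-26)) = 1/(2*(-10648)*(-1/26)) = 1/(10648/13) = 13/10648 ≈ 0.0012209)
k - K = 13/10648 - 1*(-9450) = 13/10648 + 9450 = 100623613/10648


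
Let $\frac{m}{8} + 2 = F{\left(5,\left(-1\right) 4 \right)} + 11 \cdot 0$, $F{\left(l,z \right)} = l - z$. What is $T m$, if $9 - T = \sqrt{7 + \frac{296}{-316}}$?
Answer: $504 - \frac{56 \sqrt{37841}}{79} \approx 366.11$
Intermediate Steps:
$m = 56$ ($m = -16 + 8 \left(\left(5 - \left(-1\right) 4\right) + 11 \cdot 0\right) = -16 + 8 \left(\left(5 - -4\right) + 0\right) = -16 + 8 \left(\left(5 + 4\right) + 0\right) = -16 + 8 \left(9 + 0\right) = -16 + 8 \cdot 9 = -16 + 72 = 56$)
$T = 9 - \frac{\sqrt{37841}}{79}$ ($T = 9 - \sqrt{7 + \frac{296}{-316}} = 9 - \sqrt{7 + 296 \left(- \frac{1}{316}\right)} = 9 - \sqrt{7 - \frac{74}{79}} = 9 - \sqrt{\frac{479}{79}} = 9 - \frac{\sqrt{37841}}{79} \approx 6.5376$)
$T m = \left(9 - \frac{\sqrt{37841}}{79}\right) 56 = 504 - \frac{56 \sqrt{37841}}{79}$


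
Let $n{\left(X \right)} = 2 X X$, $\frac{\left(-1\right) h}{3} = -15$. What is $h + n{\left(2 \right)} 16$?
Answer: $173$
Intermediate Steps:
$h = 45$ ($h = \left(-3\right) \left(-15\right) = 45$)
$n{\left(X \right)} = 2 X^{2}$
$h + n{\left(2 \right)} 16 = 45 + 2 \cdot 2^{2} \cdot 16 = 45 + 2 \cdot 4 \cdot 16 = 45 + 8 \cdot 16 = 45 + 128 = 173$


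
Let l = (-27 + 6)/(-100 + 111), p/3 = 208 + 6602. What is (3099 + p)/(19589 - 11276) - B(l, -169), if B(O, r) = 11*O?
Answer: 66034/2771 ≈ 23.830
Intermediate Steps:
p = 20430 (p = 3*(208 + 6602) = 3*6810 = 20430)
l = -21/11 ≈ -1.9091
(3099 + p)/(19589 - 11276) - B(l, -169) = (3099 + 20430)/(19589 - 11276) - 11*(-21)/11 = 23529/8313 - 1*(-21) = 23529*(1/8313) + 21 = 7843/2771 + 21 = 66034/2771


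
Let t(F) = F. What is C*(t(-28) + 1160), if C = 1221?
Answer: 1382172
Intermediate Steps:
C*(t(-28) + 1160) = 1221*(-28 + 1160) = 1221*1132 = 1382172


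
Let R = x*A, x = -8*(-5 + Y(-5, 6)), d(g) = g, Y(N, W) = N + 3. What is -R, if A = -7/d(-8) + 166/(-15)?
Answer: 8561/15 ≈ 570.73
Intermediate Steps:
Y(N, W) = 3 + N
A = -1223/120 (A = -7/(-8) + 166/(-15) = -7*(-⅛) + 166*(-1/15) = 7/8 - 166/15 = -1223/120 ≈ -10.192)
x = 56 (x = -8*(-5 + (3 - 5)) = -8*(-5 - 2) = -8*(-7) = 56)
R = -8561/15 (R = 56*(-1223/120) = -8561/15 ≈ -570.73)
-R = -1*(-8561/15) = 8561/15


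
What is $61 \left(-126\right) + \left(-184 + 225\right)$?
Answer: $-7645$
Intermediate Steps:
$61 \left(-126\right) + \left(-184 + 225\right) = -7686 + 41 = -7645$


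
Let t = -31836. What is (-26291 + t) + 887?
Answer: -57240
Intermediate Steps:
(-26291 + t) + 887 = (-26291 - 31836) + 887 = -58127 + 887 = -57240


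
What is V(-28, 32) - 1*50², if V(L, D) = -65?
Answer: -2565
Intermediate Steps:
V(-28, 32) - 1*50² = -65 - 1*50² = -65 - 1*2500 = -65 - 2500 = -2565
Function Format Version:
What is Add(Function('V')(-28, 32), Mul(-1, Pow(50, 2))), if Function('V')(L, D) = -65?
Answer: -2565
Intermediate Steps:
Add(Function('V')(-28, 32), Mul(-1, Pow(50, 2))) = Add(-65, Mul(-1, Pow(50, 2))) = Add(-65, Mul(-1, 2500)) = Add(-65, -2500) = -2565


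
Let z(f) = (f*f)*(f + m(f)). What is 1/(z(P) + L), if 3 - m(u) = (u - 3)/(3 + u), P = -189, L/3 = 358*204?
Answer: -31/200318382 ≈ -1.5475e-7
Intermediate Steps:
L = 219096 (L = 3*(358*204) = 3*73032 = 219096)
m(u) = 3 - (-3 + u)/(3 + u) (m(u) = 3 - (u - 3)/(3 + u) = 3 - (-3 + u)/(3 + u))
z(f) = f²*(f + 2*(6 + f)/(3 + f)) (z(f) = (f*f)*(f + 2*(6 + f)/(3 + f)) = f²*(f + 2*(6 + f)/(3 + f)))
1/(z(P) + L) = 1/((-189)²*(12 + (-189)² + 5*(-189))/(3 - 189) + 219096) = 1/(35721*(12 + 35721 - 945)/(-186) + 219096) = 1/(35721*(-1/186)*34788 + 219096) = 1/(-207110358/31 + 219096) = 1/(-200318382/31) = -31/200318382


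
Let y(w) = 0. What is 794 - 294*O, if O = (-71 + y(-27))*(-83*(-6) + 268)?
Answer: 15990278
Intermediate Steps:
O = -54386 (O = (-71 + 0)*(-83*(-6) + 268) = -71*(498 + 268) = -71*766 = -54386)
794 - 294*O = 794 - 294*(-54386) = 794 + 15989484 = 15990278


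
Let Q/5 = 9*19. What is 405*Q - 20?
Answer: 346255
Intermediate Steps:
Q = 855 (Q = 5*(9*19) = 5*171 = 855)
405*Q - 20 = 405*855 - 20 = 346275 - 20 = 346255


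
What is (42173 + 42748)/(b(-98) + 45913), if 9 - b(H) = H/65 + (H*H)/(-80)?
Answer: 4415892/2394265 ≈ 1.8444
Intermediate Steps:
b(H) = 9 - H/65 + H**2/80 (b(H) = 9 - (H/65 + (H*H)/(-80)) = 9 - (H*(1/65) + H**2*(-1/80)) = 9 - (H/65 - H**2/80) = 9 - (-H**2/80 + H/65) = 9 + (-H/65 + H**2/80) = 9 - H/65 + H**2/80)
(42173 + 42748)/(b(-98) + 45913) = (42173 + 42748)/((9 - 1/65*(-98) + (1/80)*(-98)**2) + 45913) = 84921/((9 + 98/65 + (1/80)*9604) + 45913) = 84921/((9 + 98/65 + 2401/20) + 45913) = 84921/(6789/52 + 45913) = 84921/(2394265/52) = 84921*(52/2394265) = 4415892/2394265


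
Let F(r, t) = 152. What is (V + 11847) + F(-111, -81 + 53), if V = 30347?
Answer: 42346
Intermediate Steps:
(V + 11847) + F(-111, -81 + 53) = (30347 + 11847) + 152 = 42194 + 152 = 42346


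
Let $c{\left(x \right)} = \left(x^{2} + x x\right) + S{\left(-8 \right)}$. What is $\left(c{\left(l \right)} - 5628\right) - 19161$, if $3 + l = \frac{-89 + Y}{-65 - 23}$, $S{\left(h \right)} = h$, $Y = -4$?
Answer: $- \frac{95984743}{3872} \approx -24789.0$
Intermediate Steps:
$l = - \frac{171}{88}$ ($l = -3 + \frac{-89 - 4}{-65 - 23} = -3 - \frac{93}{-88} = -3 - - \frac{93}{88} = -3 + \frac{93}{88} = - \frac{171}{88} \approx -1.9432$)
$c{\left(x \right)} = -8 + 2 x^{2}$ ($c{\left(x \right)} = \left(x^{2} + x x\right) - 8 = \left(x^{2} + x^{2}\right) - 8 = 2 x^{2} - 8 = -8 + 2 x^{2}$)
$\left(c{\left(l \right)} - 5628\right) - 19161 = \left(\left(-8 + 2 \left(- \frac{171}{88}\right)^{2}\right) - 5628\right) - 19161 = \left(\left(-8 + 2 \cdot \frac{29241}{7744}\right) + \left(-9001 + 3373\right)\right) - 19161 = \left(\left(-8 + \frac{29241}{3872}\right) - 5628\right) - 19161 = \left(- \frac{1735}{3872} - 5628\right) - 19161 = - \frac{21793351}{3872} - 19161 = - \frac{95984743}{3872}$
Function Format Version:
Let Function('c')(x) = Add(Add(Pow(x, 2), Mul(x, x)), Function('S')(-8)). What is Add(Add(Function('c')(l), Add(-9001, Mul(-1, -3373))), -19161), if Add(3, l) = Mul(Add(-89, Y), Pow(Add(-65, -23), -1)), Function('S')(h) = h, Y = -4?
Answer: Rational(-95984743, 3872) ≈ -24789.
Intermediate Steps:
l = Rational(-171, 88) (l = Add(-3, Mul(Add(-89, -4), Pow(Add(-65, -23), -1))) = Add(-3, Mul(-93, Pow(-88, -1))) = Add(-3, Mul(-93, Rational(-1, 88))) = Add(-3, Rational(93, 88)) = Rational(-171, 88) ≈ -1.9432)
Function('c')(x) = Add(-8, Mul(2, Pow(x, 2))) (Function('c')(x) = Add(Add(Pow(x, 2), Mul(x, x)), -8) = Add(Add(Pow(x, 2), Pow(x, 2)), -8) = Add(Mul(2, Pow(x, 2)), -8) = Add(-8, Mul(2, Pow(x, 2))))
Add(Add(Function('c')(l), Add(-9001, Mul(-1, -3373))), -19161) = Add(Add(Add(-8, Mul(2, Pow(Rational(-171, 88), 2))), Add(-9001, Mul(-1, -3373))), -19161) = Add(Add(Add(-8, Mul(2, Rational(29241, 7744))), Add(-9001, 3373)), -19161) = Add(Add(Add(-8, Rational(29241, 3872)), -5628), -19161) = Add(Add(Rational(-1735, 3872), -5628), -19161) = Add(Rational(-21793351, 3872), -19161) = Rational(-95984743, 3872)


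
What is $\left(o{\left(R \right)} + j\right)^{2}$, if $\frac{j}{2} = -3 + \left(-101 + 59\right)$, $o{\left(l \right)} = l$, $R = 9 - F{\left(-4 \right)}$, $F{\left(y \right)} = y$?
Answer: $5929$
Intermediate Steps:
$R = 13$ ($R = 9 - -4 = 9 + 4 = 13$)
$j = -90$ ($j = 2 \left(-3 + \left(-101 + 59\right)\right) = 2 \left(-3 - 42\right) = 2 \left(-45\right) = -90$)
$\left(o{\left(R \right)} + j\right)^{2} = \left(13 - 90\right)^{2} = \left(-77\right)^{2} = 5929$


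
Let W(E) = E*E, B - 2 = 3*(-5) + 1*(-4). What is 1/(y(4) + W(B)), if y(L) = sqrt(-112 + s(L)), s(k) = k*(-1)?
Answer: 289/83637 - 2*I*sqrt(29)/83637 ≈ 0.0034554 - 0.00012877*I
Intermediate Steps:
s(k) = -k
B = -17 (B = 2 + (3*(-5) + 1*(-4)) = 2 + (-15 - 4) = 2 - 19 = -17)
W(E) = E**2
y(L) = sqrt(-112 - L)
1/(y(4) + W(B)) = 1/(sqrt(-112 - 1*4) + (-17)**2) = 1/(sqrt(-112 - 4) + 289) = 1/(sqrt(-116) + 289) = 1/(2*I*sqrt(29) + 289) = 1/(289 + 2*I*sqrt(29))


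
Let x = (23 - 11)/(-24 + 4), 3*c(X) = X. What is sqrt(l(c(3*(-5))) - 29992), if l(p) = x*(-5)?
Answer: I*sqrt(29989) ≈ 173.17*I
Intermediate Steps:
c(X) = X/3
x = -3/5 (x = 12/(-20) = 12*(-1/20) = -3/5 ≈ -0.60000)
l(p) = 3 (l(p) = -3/5*(-5) = 3)
sqrt(l(c(3*(-5))) - 29992) = sqrt(3 - 29992) = sqrt(-29989) = I*sqrt(29989)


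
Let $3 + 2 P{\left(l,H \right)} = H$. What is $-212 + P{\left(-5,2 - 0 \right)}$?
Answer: $- \frac{425}{2} \approx -212.5$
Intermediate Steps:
$P{\left(l,H \right)} = - \frac{3}{2} + \frac{H}{2}$
$-212 + P{\left(-5,2 - 0 \right)} = -212 - \left(\frac{3}{2} - \frac{2 - 0}{2}\right) = -212 - \left(\frac{3}{2} - \frac{2 + 0}{2}\right) = -212 + \left(- \frac{3}{2} + \frac{1}{2} \cdot 2\right) = -212 + \left(- \frac{3}{2} + 1\right) = -212 - \frac{1}{2} = - \frac{425}{2}$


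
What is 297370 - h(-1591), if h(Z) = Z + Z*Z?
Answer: -2232320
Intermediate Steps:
h(Z) = Z + Z**2
297370 - h(-1591) = 297370 - (-1591)*(1 - 1591) = 297370 - (-1591)*(-1590) = 297370 - 1*2529690 = 297370 - 2529690 = -2232320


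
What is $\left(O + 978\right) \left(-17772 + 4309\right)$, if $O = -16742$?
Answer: $212230732$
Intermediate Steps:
$\left(O + 978\right) \left(-17772 + 4309\right) = \left(-16742 + 978\right) \left(-17772 + 4309\right) = \left(-15764\right) \left(-13463\right) = 212230732$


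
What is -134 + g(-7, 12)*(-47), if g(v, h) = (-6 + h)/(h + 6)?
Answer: -449/3 ≈ -149.67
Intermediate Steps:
g(v, h) = (-6 + h)/(6 + h)
-134 + g(-7, 12)*(-47) = -134 + ((-6 + 12)/(6 + 12))*(-47) = -134 + (6/18)*(-47) = -134 + ((1/18)*6)*(-47) = -134 + (⅓)*(-47) = -134 - 47/3 = -449/3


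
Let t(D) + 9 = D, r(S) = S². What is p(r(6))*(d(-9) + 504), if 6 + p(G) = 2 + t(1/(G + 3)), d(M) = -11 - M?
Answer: -254012/39 ≈ -6513.1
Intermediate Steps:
t(D) = -9 + D
p(G) = -13 + 1/(3 + G) (p(G) = -6 + (2 + (-9 + 1/(G + 3))) = -6 + (2 + (-9 + 1/(3 + G))) = -6 + (-7 + 1/(3 + G)) = -13 + 1/(3 + G))
p(r(6))*(d(-9) + 504) = ((-38 - 13*6²)/(3 + 6²))*((-11 - 1*(-9)) + 504) = ((-38 - 13*36)/(3 + 36))*((-11 + 9) + 504) = ((-38 - 468)/39)*(-2 + 504) = ((1/39)*(-506))*502 = -506/39*502 = -254012/39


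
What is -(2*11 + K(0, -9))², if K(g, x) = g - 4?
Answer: -324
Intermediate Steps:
K(g, x) = -4 + g
-(2*11 + K(0, -9))² = -(2*11 + (-4 + 0))² = -(22 - 4)² = -1*18² = -1*324 = -324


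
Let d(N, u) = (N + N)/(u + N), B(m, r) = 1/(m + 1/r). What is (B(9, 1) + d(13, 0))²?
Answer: 441/100 ≈ 4.4100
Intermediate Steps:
d(N, u) = 2*N/(N + u) (d(N, u) = (2*N)/(N + u) = 2*N/(N + u))
(B(9, 1) + d(13, 0))² = (1/(1 + 9*1) + 2*13/(13 + 0))² = (1/(1 + 9) + 2*13/13)² = (1/10 + 2*13*(1/13))² = (1*(⅒) + 2)² = (⅒ + 2)² = (21/10)² = 441/100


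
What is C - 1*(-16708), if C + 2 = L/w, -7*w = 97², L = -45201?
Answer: 157503161/9409 ≈ 16740.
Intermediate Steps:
w = -9409/7 (w = -⅐*97² = -⅐*9409 = -9409/7 ≈ -1344.1)
C = 297589/9409 (C = -2 - 45201/(-9409/7) = -2 - 45201*(-7/9409) = -2 + 316407/9409 = 297589/9409 ≈ 31.628)
C - 1*(-16708) = 297589/9409 - 1*(-16708) = 297589/9409 + 16708 = 157503161/9409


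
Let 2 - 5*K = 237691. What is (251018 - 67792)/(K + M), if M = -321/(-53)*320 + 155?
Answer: -24277445/6021421 ≈ -4.0318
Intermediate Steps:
K = -237689/5 (K = 2/5 - 1/5*237691 = 2/5 - 237691/5 = -237689/5 ≈ -47538.)
M = 110935/53 (M = -321*(-1/53)*320 + 155 = (321/53)*320 + 155 = 102720/53 + 155 = 110935/53 ≈ 2093.1)
(251018 - 67792)/(K + M) = (251018 - 67792)/(-237689/5 + 110935/53) = 183226/(-12042842/265) = 183226*(-265/12042842) = -24277445/6021421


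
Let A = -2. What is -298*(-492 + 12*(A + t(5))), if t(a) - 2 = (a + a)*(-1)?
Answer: 182376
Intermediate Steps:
t(a) = 2 - 2*a (t(a) = 2 + (a + a)*(-1) = 2 + (2*a)*(-1) = 2 - 2*a)
-298*(-492 + 12*(A + t(5))) = -298*(-492 + 12*(-2 + (2 - 2*5))) = -298*(-492 + 12*(-2 + (2 - 10))) = -298*(-492 + 12*(-2 - 8)) = -298*(-492 + 12*(-10)) = -298*(-492 - 120) = -298*(-612) = 182376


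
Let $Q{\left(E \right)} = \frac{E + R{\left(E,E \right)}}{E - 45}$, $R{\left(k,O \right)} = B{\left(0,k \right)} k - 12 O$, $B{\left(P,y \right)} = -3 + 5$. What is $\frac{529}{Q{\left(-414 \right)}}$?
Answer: $- \frac{391}{6} \approx -65.167$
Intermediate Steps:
$B{\left(P,y \right)} = 2$
$R{\left(k,O \right)} = - 12 O + 2 k$ ($R{\left(k,O \right)} = 2 k - 12 O = - 12 O + 2 k$)
$Q{\left(E \right)} = - \frac{9 E}{-45 + E}$ ($Q{\left(E \right)} = \frac{E + \left(- 12 E + 2 E\right)}{E - 45} = \frac{E - 10 E}{-45 + E} = \frac{\left(-9\right) E}{-45 + E} = - \frac{9 E}{-45 + E}$)
$\frac{529}{Q{\left(-414 \right)}} = \frac{529}{\left(-9\right) \left(-414\right) \frac{1}{-45 - 414}} = \frac{529}{\left(-9\right) \left(-414\right) \frac{1}{-459}} = \frac{529}{\left(-9\right) \left(-414\right) \left(- \frac{1}{459}\right)} = \frac{529}{- \frac{138}{17}} = 529 \left(- \frac{17}{138}\right) = - \frac{391}{6}$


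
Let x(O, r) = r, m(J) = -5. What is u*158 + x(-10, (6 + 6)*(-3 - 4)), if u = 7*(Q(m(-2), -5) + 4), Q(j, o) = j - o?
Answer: 4340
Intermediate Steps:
u = 28 (u = 7*((-5 - 1*(-5)) + 4) = 7*((-5 + 5) + 4) = 7*(0 + 4) = 7*4 = 28)
u*158 + x(-10, (6 + 6)*(-3 - 4)) = 28*158 + (6 + 6)*(-3 - 4) = 4424 + 12*(-7) = 4424 - 84 = 4340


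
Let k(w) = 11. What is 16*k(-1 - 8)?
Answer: 176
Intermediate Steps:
16*k(-1 - 8) = 16*11 = 176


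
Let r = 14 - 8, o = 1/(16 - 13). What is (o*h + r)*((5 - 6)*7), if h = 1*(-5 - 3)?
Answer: -70/3 ≈ -23.333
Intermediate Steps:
o = ⅓ (o = 1/3 = ⅓ ≈ 0.33333)
h = -8 (h = 1*(-8) = -8)
r = 6
(o*h + r)*((5 - 6)*7) = ((⅓)*(-8) + 6)*((5 - 6)*7) = (-8/3 + 6)*(-1*7) = (10/3)*(-7) = -70/3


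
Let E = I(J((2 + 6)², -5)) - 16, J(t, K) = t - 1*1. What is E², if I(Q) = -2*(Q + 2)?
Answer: 21316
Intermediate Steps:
J(t, K) = -1 + t (J(t, K) = t - 1 = -1 + t)
I(Q) = -4 - 2*Q (I(Q) = -2*(2 + Q) = -4 - 2*Q)
E = -146 (E = (-4 - 2*(-1 + (2 + 6)²)) - 16 = (-4 - 2*(-1 + 8²)) - 16 = (-4 - 2*(-1 + 64)) - 16 = (-4 - 2*63) - 16 = (-4 - 126) - 16 = -130 - 16 = -146)
E² = (-146)² = 21316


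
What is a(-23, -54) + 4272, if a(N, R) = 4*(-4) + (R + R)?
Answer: 4148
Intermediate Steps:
a(N, R) = -16 + 2*R
a(-23, -54) + 4272 = (-16 + 2*(-54)) + 4272 = (-16 - 108) + 4272 = -124 + 4272 = 4148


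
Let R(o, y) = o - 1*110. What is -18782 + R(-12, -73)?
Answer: -18904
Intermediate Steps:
R(o, y) = -110 + o (R(o, y) = o - 110 = -110 + o)
-18782 + R(-12, -73) = -18782 + (-110 - 12) = -18782 - 122 = -18904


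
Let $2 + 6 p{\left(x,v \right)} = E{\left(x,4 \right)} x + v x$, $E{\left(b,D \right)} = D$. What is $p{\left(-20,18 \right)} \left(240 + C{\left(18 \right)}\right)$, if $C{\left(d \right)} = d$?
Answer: $-19006$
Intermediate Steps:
$p{\left(x,v \right)} = - \frac{1}{3} + \frac{2 x}{3} + \frac{v x}{6}$ ($p{\left(x,v \right)} = - \frac{1}{3} + \frac{4 x + v x}{6} = - \frac{1}{3} + \left(\frac{2 x}{3} + \frac{v x}{6}\right) = - \frac{1}{3} + \frac{2 x}{3} + \frac{v x}{6}$)
$p{\left(-20,18 \right)} \left(240 + C{\left(18 \right)}\right) = \left(- \frac{1}{3} + \frac{2}{3} \left(-20\right) + \frac{1}{6} \cdot 18 \left(-20\right)\right) \left(240 + 18\right) = \left(- \frac{1}{3} - \frac{40}{3} - 60\right) 258 = \left(- \frac{221}{3}\right) 258 = -19006$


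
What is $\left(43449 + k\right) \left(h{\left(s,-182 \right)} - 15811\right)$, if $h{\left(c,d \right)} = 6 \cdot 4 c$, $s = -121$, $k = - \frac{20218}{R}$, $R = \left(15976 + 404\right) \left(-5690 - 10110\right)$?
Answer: $- \frac{21044596442851987}{25880400} \approx -8.1315 \cdot 10^{8}$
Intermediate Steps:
$R = -258804000$ ($R = 16380 \left(-15800\right) = -258804000$)
$k = \frac{10109}{129402000}$ ($k = - \frac{20218}{-258804000} = \left(-20218\right) \left(- \frac{1}{258804000}\right) = \frac{10109}{129402000} \approx 7.8121 \cdot 10^{-5}$)
$h{\left(c,d \right)} = 24 c$
$\left(43449 + k\right) \left(h{\left(s,-182 \right)} - 15811\right) = \left(43449 + \frac{10109}{129402000}\right) \left(24 \left(-121\right) - 15811\right) = \frac{5622387508109 \left(-2904 - 15811\right)}{129402000} = \frac{5622387508109}{129402000} \left(-18715\right) = - \frac{21044596442851987}{25880400}$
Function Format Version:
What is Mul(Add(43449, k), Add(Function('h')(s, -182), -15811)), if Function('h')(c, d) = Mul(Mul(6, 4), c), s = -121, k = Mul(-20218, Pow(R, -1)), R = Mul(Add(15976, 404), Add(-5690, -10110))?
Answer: Rational(-21044596442851987, 25880400) ≈ -8.1315e+8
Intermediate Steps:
R = -258804000 (R = Mul(16380, -15800) = -258804000)
k = Rational(10109, 129402000) (k = Mul(-20218, Pow(-258804000, -1)) = Mul(-20218, Rational(-1, 258804000)) = Rational(10109, 129402000) ≈ 7.8121e-5)
Function('h')(c, d) = Mul(24, c)
Mul(Add(43449, k), Add(Function('h')(s, -182), -15811)) = Mul(Add(43449, Rational(10109, 129402000)), Add(Mul(24, -121), -15811)) = Mul(Rational(5622387508109, 129402000), Add(-2904, -15811)) = Mul(Rational(5622387508109, 129402000), -18715) = Rational(-21044596442851987, 25880400)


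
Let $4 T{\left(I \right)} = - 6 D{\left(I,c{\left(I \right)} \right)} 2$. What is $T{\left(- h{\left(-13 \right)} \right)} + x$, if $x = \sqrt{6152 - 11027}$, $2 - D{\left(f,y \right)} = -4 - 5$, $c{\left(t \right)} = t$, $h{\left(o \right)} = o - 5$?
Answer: $-33 + 5 i \sqrt{195} \approx -33.0 + 69.821 i$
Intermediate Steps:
$h{\left(o \right)} = -5 + o$
$D{\left(f,y \right)} = 11$ ($D{\left(f,y \right)} = 2 - \left(-4 - 5\right) = 2 - -9 = 2 + 9 = 11$)
$T{\left(I \right)} = -33$ ($T{\left(I \right)} = \frac{\left(-6\right) 11 \cdot 2}{4} = \frac{\left(-66\right) 2}{4} = \frac{1}{4} \left(-132\right) = -33$)
$x = 5 i \sqrt{195}$ ($x = \sqrt{-4875} = 5 i \sqrt{195} \approx 69.821 i$)
$T{\left(- h{\left(-13 \right)} \right)} + x = -33 + 5 i \sqrt{195}$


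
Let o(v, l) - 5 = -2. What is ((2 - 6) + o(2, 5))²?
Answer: 1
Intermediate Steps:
o(v, l) = 3 (o(v, l) = 5 - 2 = 3)
((2 - 6) + o(2, 5))² = ((2 - 6) + 3)² = (-4 + 3)² = (-1)² = 1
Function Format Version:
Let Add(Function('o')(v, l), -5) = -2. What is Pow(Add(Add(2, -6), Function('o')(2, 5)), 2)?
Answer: 1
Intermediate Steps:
Function('o')(v, l) = 3 (Function('o')(v, l) = Add(5, -2) = 3)
Pow(Add(Add(2, -6), Function('o')(2, 5)), 2) = Pow(Add(Add(2, -6), 3), 2) = Pow(Add(-4, 3), 2) = Pow(-1, 2) = 1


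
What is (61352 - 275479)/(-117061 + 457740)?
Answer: -214127/340679 ≈ -0.62853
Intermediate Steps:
(61352 - 275479)/(-117061 + 457740) = -214127/340679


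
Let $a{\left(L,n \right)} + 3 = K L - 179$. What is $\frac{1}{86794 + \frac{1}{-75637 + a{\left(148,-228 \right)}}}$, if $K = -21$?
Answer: $\frac{78927}{6850390037} \approx 1.1522 \cdot 10^{-5}$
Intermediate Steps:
$a{\left(L,n \right)} = -182 - 21 L$ ($a{\left(L,n \right)} = -3 - \left(179 + 21 L\right) = -182 - 21 L$)
$\frac{1}{86794 + \frac{1}{-75637 + a{\left(148,-228 \right)}}} = \frac{1}{86794 + \frac{1}{-75637 - 3290}} = \frac{1}{86794 + \frac{1}{-78927}} = \frac{1}{86794 - \frac{1}{78927}} = \frac{1}{\frac{6850390037}{78927}} = \frac{78927}{6850390037}$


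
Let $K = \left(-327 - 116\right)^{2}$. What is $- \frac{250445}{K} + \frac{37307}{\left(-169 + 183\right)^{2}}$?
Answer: $\frac{7272374223}{38464804} \approx 189.07$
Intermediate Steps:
$K = 196249$ ($K = \left(-443\right)^{2} = 196249$)
$- \frac{250445}{K} + \frac{37307}{\left(-169 + 183\right)^{2}} = - \frac{250445}{196249} + \frac{37307}{\left(-169 + 183\right)^{2}} = \left(-250445\right) \frac{1}{196249} + \frac{37307}{14^{2}} = - \frac{250445}{196249} + \frac{37307}{196} = \frac{7272374223}{38464804}$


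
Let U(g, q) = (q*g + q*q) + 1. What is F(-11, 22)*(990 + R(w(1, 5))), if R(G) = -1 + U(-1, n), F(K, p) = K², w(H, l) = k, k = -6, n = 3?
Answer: 120516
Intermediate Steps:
w(H, l) = -6
U(g, q) = 1 + q² + g*q (U(g, q) = (g*q + q²) + 1 = (q² + g*q) + 1 = 1 + q² + g*q)
R(G) = 6 (R(G) = -1 + (1 + 3² - 1*3) = -1 + (1 + 9 - 3) = -1 + 7 = 6)
F(-11, 22)*(990 + R(w(1, 5))) = (-11)²*(990 + 6) = 121*996 = 120516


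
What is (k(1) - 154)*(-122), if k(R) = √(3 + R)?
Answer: 18544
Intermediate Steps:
(k(1) - 154)*(-122) = (√(3 + 1) - 154)*(-122) = (√4 - 154)*(-122) = (2 - 154)*(-122) = -152*(-122) = 18544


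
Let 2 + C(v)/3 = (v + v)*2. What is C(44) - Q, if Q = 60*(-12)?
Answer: 1242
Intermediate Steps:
C(v) = -6 + 12*v (C(v) = -6 + 3*((v + v)*2) = -6 + 3*((2*v)*2) = -6 + 3*(4*v) = -6 + 12*v)
Q = -720
C(44) - Q = (-6 + 12*44) - 1*(-720) = (-6 + 528) + 720 = 522 + 720 = 1242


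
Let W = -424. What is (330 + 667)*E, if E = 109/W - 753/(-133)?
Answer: 303860675/56392 ≈ 5388.4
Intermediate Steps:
E = 304775/56392 (E = 109/(-424) - 753/(-133) = 109*(-1/424) - 753*(-1/133) = -109/424 + 753/133 = 304775/56392 ≈ 5.4046)
(330 + 667)*E = (330 + 667)*(304775/56392) = 997*(304775/56392) = 303860675/56392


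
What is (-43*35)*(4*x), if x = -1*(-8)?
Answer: -48160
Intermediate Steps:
x = 8
(-43*35)*(4*x) = (-43*35)*(4*8) = -1505*32 = -48160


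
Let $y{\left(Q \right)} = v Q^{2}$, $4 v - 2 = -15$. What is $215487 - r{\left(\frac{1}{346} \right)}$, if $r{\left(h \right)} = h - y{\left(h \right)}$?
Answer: $\frac{103188965371}{478864} \approx 2.1549 \cdot 10^{5}$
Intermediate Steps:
$v = - \frac{13}{4}$ ($v = \frac{1}{2} + \frac{1}{4} \left(-15\right) = \frac{1}{2} - \frac{15}{4} = - \frac{13}{4} \approx -3.25$)
$y{\left(Q \right)} = - \frac{13 Q^{2}}{4}$
$r{\left(h \right)} = h + \frac{13 h^{2}}{4}$ ($r{\left(h \right)} = h - - \frac{13 h^{2}}{4} = h + \frac{13 h^{2}}{4}$)
$215487 - r{\left(\frac{1}{346} \right)} = 215487 - \frac{4 + \frac{13}{346}}{4 \cdot 346} = 215487 - \frac{1}{4} \cdot \frac{1}{346} \left(4 + 13 \cdot \frac{1}{346}\right) = 215487 - \frac{1}{4} \cdot \frac{1}{346} \left(4 + \frac{13}{346}\right) = 215487 - \frac{1}{4} \cdot \frac{1}{346} \cdot \frac{1397}{346} = 215487 - \frac{1397}{478864} = \frac{103188965371}{478864}$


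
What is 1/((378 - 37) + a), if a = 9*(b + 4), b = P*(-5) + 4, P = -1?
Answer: 1/458 ≈ 0.0021834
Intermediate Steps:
b = 9 (b = -1*(-5) + 4 = 5 + 4 = 9)
a = 117 (a = 9*(9 + 4) = 9*13 = 117)
1/((378 - 37) + a) = 1/((378 - 37) + 117) = 1/(341 + 117) = 1/458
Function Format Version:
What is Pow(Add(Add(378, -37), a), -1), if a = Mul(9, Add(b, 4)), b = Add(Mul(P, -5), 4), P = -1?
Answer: Rational(1, 458) ≈ 0.0021834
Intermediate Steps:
b = 9 (b = Add(Mul(-1, -5), 4) = Add(5, 4) = 9)
a = 117 (a = Mul(9, Add(9, 4)) = Mul(9, 13) = 117)
Pow(Add(Add(378, -37), a), -1) = Pow(Add(Add(378, -37), 117), -1) = Pow(Add(341, 117), -1) = Pow(458, -1) = Rational(1, 458)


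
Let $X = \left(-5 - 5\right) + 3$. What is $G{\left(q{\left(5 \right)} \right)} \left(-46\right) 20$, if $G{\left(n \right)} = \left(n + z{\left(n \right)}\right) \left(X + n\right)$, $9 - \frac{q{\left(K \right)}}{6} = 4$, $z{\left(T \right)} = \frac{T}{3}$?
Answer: $-846400$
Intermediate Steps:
$z{\left(T \right)} = \frac{T}{3}$ ($z{\left(T \right)} = T \frac{1}{3} = \frac{T}{3}$)
$q{\left(K \right)} = 30$ ($q{\left(K \right)} = 54 - 24 = 30$)
$X = -7$ ($X = -10 + 3 = -7$)
$G{\left(n \right)} = \frac{4 n \left(-7 + n\right)}{3}$ ($G{\left(n \right)} = \left(n + \frac{n}{3}\right) \left(-7 + n\right) = \frac{4 n}{3} \left(-7 + n\right) = \frac{4 n \left(-7 + n\right)}{3}$)
$G{\left(q{\left(5 \right)} \right)} \left(-46\right) 20 = \frac{4}{3} \cdot 30 \left(-7 + 30\right) \left(-46\right) 20 = \frac{4}{3} \cdot 30 \cdot 23 \left(-46\right) 20 = 920 \left(-46\right) 20 = \left(-42320\right) 20 = -846400$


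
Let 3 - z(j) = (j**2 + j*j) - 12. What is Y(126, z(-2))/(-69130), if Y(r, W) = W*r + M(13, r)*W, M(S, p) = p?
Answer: -882/34565 ≈ -0.025517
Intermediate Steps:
z(j) = 15 - 2*j**2 (z(j) = 3 - ((j**2 + j*j) - 12) = 3 - ((j**2 + j**2) - 12) = 3 - (2*j**2 - 12) = 3 - (-12 + 2*j**2) = 3 + (12 - 2*j**2) = 15 - 2*j**2)
Y(r, W) = 2*W*r (Y(r, W) = W*r + r*W = W*r + W*r = 2*W*r)
Y(126, z(-2))/(-69130) = (2*(15 - 2*(-2)**2)*126)/(-69130) = (2*(15 - 2*4)*126)*(-1/69130) = (2*(15 - 8)*126)*(-1/69130) = (2*7*126)*(-1/69130) = 1764*(-1/69130) = -882/34565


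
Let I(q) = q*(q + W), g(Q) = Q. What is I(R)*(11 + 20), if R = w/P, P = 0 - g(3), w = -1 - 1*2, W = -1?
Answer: 0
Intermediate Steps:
w = -3 (w = -1 - 2 = -3)
P = -3 (P = 0 - 1*3 = 0 - 3 = -3)
R = 1 (R = -3/(-3) = -3*(-⅓) = 1)
I(q) = q*(-1 + q) (I(q) = q*(q - 1) = q*(-1 + q))
I(R)*(11 + 20) = (1*(-1 + 1))*(11 + 20) = (1*0)*31 = 0*31 = 0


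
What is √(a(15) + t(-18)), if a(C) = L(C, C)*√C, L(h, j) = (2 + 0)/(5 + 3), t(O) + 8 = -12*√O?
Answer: √(-32 + √15 - 144*I*√2)/2 ≈ 4.7097 - 5.4049*I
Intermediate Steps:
t(O) = -8 - 12*√O
L(h, j) = ¼ (L(h, j) = 2/8 = 2*(⅛) = ¼)
a(C) = √C/4
√(a(15) + t(-18)) = √(√15/4 + (-8 - 36*I*√2)) = √(-8 + √15/4 - 36*I*√2)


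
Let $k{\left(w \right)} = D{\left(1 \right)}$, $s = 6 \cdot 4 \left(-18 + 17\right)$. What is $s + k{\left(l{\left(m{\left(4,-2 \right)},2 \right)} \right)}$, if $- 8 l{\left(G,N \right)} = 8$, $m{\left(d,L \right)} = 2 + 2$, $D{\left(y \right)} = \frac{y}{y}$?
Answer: $-23$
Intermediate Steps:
$D{\left(y \right)} = 1$
$m{\left(d,L \right)} = 4$
$l{\left(G,N \right)} = -1$ ($l{\left(G,N \right)} = \left(- \frac{1}{8}\right) 8 = -1$)
$s = -24$ ($s = 24 \left(-1\right) = -24$)
$k{\left(w \right)} = 1$
$s + k{\left(l{\left(m{\left(4,-2 \right)},2 \right)} \right)} = -24 + 1 = -23$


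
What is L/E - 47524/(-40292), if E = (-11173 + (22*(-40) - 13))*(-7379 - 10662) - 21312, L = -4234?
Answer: 1292996186516/1096251610881 ≈ 1.1795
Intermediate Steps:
E = 217661394 (E = (-11173 + (-880 - 13))*(-18041) - 21312 = (-11173 - 893)*(-18041) - 21312 = -12066*(-18041) - 21312 = 217682706 - 21312 = 217661394)
L/E - 47524/(-40292) = -4234/217661394 - 47524/(-40292) = -4234*1/217661394 - 47524*(-1/40292) = -2117/108830697 + 11881/10073 = 1292996186516/1096251610881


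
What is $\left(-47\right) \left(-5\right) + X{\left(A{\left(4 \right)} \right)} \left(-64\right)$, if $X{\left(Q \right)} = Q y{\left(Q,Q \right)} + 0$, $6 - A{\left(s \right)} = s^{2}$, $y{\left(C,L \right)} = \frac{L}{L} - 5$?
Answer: $-2325$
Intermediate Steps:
$y{\left(C,L \right)} = -4$ ($y{\left(C,L \right)} = 1 - 5 = -4$)
$A{\left(s \right)} = 6 - s^{2}$
$X{\left(Q \right)} = - 4 Q$ ($X{\left(Q \right)} = Q \left(-4\right) + 0 = - 4 Q + 0 = - 4 Q$)
$\left(-47\right) \left(-5\right) + X{\left(A{\left(4 \right)} \right)} \left(-64\right) = \left(-47\right) \left(-5\right) + - 4 \left(6 - 4^{2}\right) \left(-64\right) = 235 + - 4 \left(6 - 16\right) \left(-64\right) = 235 + \left(-4\right) \left(-10\right) \left(-64\right) = 235 + 40 \left(-64\right) = 235 - 2560 = -2325$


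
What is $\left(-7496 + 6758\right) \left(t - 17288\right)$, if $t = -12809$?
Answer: $22211586$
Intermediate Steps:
$\left(-7496 + 6758\right) \left(t - 17288\right) = \left(-7496 + 6758\right) \left(-12809 - 17288\right) = \left(-738\right) \left(-30097\right) = 22211586$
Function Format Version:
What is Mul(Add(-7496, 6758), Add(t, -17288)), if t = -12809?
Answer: 22211586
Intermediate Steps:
Mul(Add(-7496, 6758), Add(t, -17288)) = Mul(Add(-7496, 6758), Add(-12809, -17288)) = Mul(-738, -30097) = 22211586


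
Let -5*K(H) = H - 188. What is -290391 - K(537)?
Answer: -1451606/5 ≈ -2.9032e+5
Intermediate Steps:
K(H) = 188/5 - H/5 (K(H) = -(H - 188)/5 = -(-188 + H)/5 = 188/5 - H/5)
-290391 - K(537) = -290391 - (188/5 - ⅕*537) = -290391 - (188/5 - 537/5) = -290391 - 1*(-349/5) = -290391 + 349/5 = -1451606/5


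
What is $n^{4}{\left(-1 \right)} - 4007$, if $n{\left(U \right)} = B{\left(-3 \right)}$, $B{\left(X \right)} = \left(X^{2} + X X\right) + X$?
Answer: $46618$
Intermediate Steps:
$B{\left(X \right)} = X + 2 X^{2}$ ($B{\left(X \right)} = \left(X^{2} + X^{2}\right) + X = 2 X^{2} + X = X + 2 X^{2}$)
$n{\left(U \right)} = 15$ ($n{\left(U \right)} = - 3 \left(1 + 2 \left(-3\right)\right) = - 3 \left(1 - 6\right) = \left(-3\right) \left(-5\right) = 15$)
$n^{4}{\left(-1 \right)} - 4007 = 15^{4} - 4007 = 50625 - 4007 = 46618$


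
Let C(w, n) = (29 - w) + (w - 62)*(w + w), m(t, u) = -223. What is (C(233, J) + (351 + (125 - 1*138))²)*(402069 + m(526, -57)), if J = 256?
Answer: 77848018196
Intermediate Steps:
C(w, n) = 29 - w + 2*w*(-62 + w) (C(w, n) = (29 - w) + (-62 + w)*(2*w) = (29 - w) + 2*w*(-62 + w) = 29 - w + 2*w*(-62 + w))
(C(233, J) + (351 + (125 - 1*138))²)*(402069 + m(526, -57)) = ((29 - 125*233 + 2*233²) + (351 + (125 - 1*138))²)*(402069 - 223) = ((29 - 29125 + 2*54289) + (351 + (125 - 138))²)*401846 = ((29 - 29125 + 108578) + (351 - 13)²)*401846 = (79482 + 338²)*401846 = (79482 + 114244)*401846 = 193726*401846 = 77848018196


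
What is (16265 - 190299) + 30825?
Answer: -143209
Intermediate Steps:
(16265 - 190299) + 30825 = -174034 + 30825 = -143209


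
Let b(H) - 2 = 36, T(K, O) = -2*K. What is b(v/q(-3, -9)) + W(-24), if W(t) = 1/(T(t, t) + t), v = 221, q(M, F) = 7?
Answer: 913/24 ≈ 38.042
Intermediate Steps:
W(t) = -1/t (W(t) = 1/(-2*t + t) = 1/(-t) = -1/t)
b(H) = 38 (b(H) = 2 + 36 = 38)
b(v/q(-3, -9)) + W(-24) = 38 - 1/(-24) = 38 - 1*(-1/24) = 38 + 1/24 = 913/24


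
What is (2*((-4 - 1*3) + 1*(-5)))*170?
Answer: -4080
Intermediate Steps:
(2*((-4 - 1*3) + 1*(-5)))*170 = (2*((-4 - 3) - 5))*170 = (2*(-7 - 5))*170 = (2*(-12))*170 = -24*170 = -4080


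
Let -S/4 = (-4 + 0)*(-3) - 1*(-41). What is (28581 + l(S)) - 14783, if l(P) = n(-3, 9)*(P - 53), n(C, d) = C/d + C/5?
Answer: 42136/3 ≈ 14045.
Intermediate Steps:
n(C, d) = C/5 + C/d (n(C, d) = C/d + C*(1/5) = C/d + C/5 = C/5 + C/d)
S = -212 (S = -4*((-4 + 0)*(-3) - 1*(-41)) = -4*(-4*(-3) + 41) = -4*(12 + 41) = -4*53 = -212)
l(P) = 742/15 - 14*P/15 (l(P) = ((1/5)*(-3) - 3/9)*(P - 53) = (-3/5 - 3*1/9)*(-53 + P) = (-3/5 - 1/3)*(-53 + P) = -14*(-53 + P)/15 = 742/15 - 14*P/15)
(28581 + l(S)) - 14783 = (28581 + (742/15 - 14/15*(-212))) - 14783 = (28581 + (742/15 + 2968/15)) - 14783 = (28581 + 742/3) - 14783 = 86485/3 - 14783 = 42136/3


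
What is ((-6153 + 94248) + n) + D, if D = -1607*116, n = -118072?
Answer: -216389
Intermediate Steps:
D = -186412
((-6153 + 94248) + n) + D = ((-6153 + 94248) - 118072) - 186412 = (88095 - 118072) - 186412 = -29977 - 186412 = -216389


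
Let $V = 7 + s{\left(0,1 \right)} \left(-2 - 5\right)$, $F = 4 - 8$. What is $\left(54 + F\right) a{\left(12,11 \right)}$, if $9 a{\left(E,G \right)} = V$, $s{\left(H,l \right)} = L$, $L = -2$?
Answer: $\frac{350}{3} \approx 116.67$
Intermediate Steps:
$F = -4$ ($F = 4 - 8 = -4$)
$s{\left(H,l \right)} = -2$
$V = 21$ ($V = 7 - 2 \left(-2 - 5\right) = 7 - -14 = 7 + 14 = 21$)
$a{\left(E,G \right)} = \frac{7}{3}$ ($a{\left(E,G \right)} = \frac{1}{9} \cdot 21 = \frac{7}{3}$)
$\left(54 + F\right) a{\left(12,11 \right)} = \left(54 - 4\right) \frac{7}{3} = 50 \cdot \frac{7}{3} = \frac{350}{3}$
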